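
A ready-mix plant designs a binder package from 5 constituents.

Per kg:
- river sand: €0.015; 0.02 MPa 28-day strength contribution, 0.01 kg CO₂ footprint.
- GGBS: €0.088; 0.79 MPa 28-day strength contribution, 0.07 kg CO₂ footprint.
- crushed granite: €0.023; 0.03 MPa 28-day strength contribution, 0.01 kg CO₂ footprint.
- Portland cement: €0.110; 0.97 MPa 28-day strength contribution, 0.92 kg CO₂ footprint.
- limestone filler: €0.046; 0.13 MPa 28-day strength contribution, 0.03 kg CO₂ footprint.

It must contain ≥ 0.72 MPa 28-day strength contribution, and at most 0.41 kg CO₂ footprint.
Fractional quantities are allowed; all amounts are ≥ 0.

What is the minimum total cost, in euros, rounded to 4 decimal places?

Set it up as a linear program. Let x1 = kg of river sand, x2 = kg of GGBS, x3 = kg of crushed granite, x4 = kg of Portland cement, x5 = kg of limestone filler.
min 0.015x1 + 0.088x2 + 0.023x3 + 0.11x4 + 0.046x5 subject to:
  0.02x1 + 0.79x2 + 0.03x3 + 0.97x4 + 0.13x5 ≥ 0.72   (28-day strength contribution)
  0.01x1 + 0.07x2 + 0.01x3 + 0.92x4 + 0.03x5 ≤ 0.41   (CO₂ footprint)
  x1, x2, x3, x4, x5 ≥ 0.
At the optimum only GGBS is positive (river sand, crushed granite, Portland cement, limestone filler = 0). Binding constraint: 28-day strength contribution.
So GGBS = 0.9114 kg.
Cost = 0.088·0.9114 = 0.080203.

€0.0802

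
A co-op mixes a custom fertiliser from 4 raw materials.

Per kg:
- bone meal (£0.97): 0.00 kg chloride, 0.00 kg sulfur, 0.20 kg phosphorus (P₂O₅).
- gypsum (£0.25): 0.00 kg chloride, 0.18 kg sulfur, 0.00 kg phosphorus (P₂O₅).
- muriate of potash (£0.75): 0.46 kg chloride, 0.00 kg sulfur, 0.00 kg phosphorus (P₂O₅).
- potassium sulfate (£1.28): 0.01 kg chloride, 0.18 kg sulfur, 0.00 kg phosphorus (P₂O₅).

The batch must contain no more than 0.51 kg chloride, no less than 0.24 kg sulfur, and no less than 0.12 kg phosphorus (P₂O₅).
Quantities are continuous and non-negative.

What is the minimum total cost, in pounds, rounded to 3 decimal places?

£0.915

This is a linear program. Let x1 = kg of bone meal, x2 = kg of gypsum, x3 = kg of muriate of potash, x4 = kg of potassium sulfate.
min 0.97x1 + 0.25x2 + 0.75x3 + 1.28x4 with:
  0.46x3 + 0.01x4 ≤ 0.51   (chloride)
  0.18x2 + 0.18x4 ≥ 0.24   (sulfur)
  0.2x1 ≥ 0.12   (phosphorus (P₂O₅))
  x1, x2, x3, x4 ≥ 0.
At the optimum only bone meal, gypsum are positive (muriate of potash, potassium sulfate = 0). The sulfur and phosphorus (P₂O₅) requirements are met with equality.
Solving gives x1 = 0.6, x2 = 1.333.
Hence cost = 0.97·0.6 + 0.25·1.333 = £0.91525.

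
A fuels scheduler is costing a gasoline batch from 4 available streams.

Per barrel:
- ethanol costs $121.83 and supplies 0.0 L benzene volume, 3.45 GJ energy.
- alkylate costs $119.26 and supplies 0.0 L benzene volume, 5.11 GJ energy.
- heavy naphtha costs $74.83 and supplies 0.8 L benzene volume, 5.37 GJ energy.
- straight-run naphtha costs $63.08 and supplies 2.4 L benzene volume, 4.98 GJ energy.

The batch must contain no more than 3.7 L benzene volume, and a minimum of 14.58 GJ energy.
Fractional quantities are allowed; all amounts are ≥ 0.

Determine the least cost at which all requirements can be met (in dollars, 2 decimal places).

$197.35

Treat it as an LP. Let x1 = barrels of ethanol, x2 = barrels of alkylate, x3 = barrels of heavy naphtha, x4 = barrels of straight-run naphtha.
min 121.83x1 + 119.26x2 + 74.83x3 + 63.08x4 subject to:
  0.8x3 + 2.4x4 ≤ 3.7   (benzene volume)
  3.45x1 + 5.11x2 + 5.37x3 + 4.98x4 ≥ 14.58   (energy)
  x1, x2, x3, x4 ≥ 0.
The minimum-cost mix takes nothing from ethanol, alkylate — only heavy naphtha, straight-run naphtha. There the benzene volume and energy constraints are tight.
So heavy naphtha = 1.8605 barrels, straight-run naphtha = 0.9215 barrels.
Total cost: 74.83·1.8605 + 63.08·0.9215 = 197.3494.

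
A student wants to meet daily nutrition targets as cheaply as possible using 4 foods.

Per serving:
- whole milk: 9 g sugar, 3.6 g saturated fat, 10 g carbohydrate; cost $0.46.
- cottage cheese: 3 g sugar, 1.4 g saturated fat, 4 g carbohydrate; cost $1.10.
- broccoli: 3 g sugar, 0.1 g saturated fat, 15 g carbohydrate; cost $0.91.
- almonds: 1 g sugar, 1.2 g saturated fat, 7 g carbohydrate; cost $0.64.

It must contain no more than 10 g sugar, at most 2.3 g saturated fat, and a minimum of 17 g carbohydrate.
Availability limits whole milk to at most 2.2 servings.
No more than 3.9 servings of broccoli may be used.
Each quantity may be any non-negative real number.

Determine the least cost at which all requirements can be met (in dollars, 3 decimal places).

$0.941

Let x1 = servings of whole milk, x2 = servings of cottage cheese, x3 = servings of broccoli, x4 = servings of almonds.
min 0.46x1 + 1.1x2 + 0.91x3 + 0.64x4 s.t.:
  9x1 + 3x2 + 3x3 + 1x4 ≤ 10   (sugar)
  3.6x1 + 1.4x2 + 0.1x3 + 1.2x4 ≤ 2.3   (saturated fat)
  10x1 + 4x2 + 15x3 + 7x4 ≥ 17   (carbohydrate)
  x1 ≤ 2.2
  x3 ≤ 3.9
  x1, x2, x3, x4 ≥ 0.
The cheapest feasible vertex uses only whole milk, broccoli; cottage cheese, almonds are not used. The saturated fat and carbohydrate requirements are met with equality.
Optimal quantities: whole milk = 0.6189 servings, broccoli = 0.7208 servings.
Cost = 0.46·0.6189 + 0.91·0.7208 = 0.94062.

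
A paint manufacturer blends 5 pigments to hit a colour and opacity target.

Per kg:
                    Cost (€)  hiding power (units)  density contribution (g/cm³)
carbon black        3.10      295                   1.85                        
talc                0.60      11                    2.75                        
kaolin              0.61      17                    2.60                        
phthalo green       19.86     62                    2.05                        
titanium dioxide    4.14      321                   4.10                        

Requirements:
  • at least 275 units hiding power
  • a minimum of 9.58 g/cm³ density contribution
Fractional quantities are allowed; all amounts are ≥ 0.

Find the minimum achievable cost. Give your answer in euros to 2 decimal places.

Let x1 = kg of carbon black, x2 = kg of talc, x3 = kg of kaolin, x4 = kg of phthalo green, x5 = kg of titanium dioxide.
Minimize 3.1x1 + 0.6x2 + 0.61x3 + 19.86x4 + 4.14x5 with:
  295x1 + 11x2 + 17x3 + 62x4 + 321x5 ≥ 275   (hiding power)
  1.85x1 + 2.75x2 + 2.6x3 + 2.05x4 + 4.1x5 ≥ 9.58   (density contribution)
  x1, x2, x3, x4, x5 ≥ 0.
At the optimum only carbon black, kaolin are positive (talc, phthalo green, titanium dioxide = 0). Binding constraints: hiding power and density contribution.
Optimal quantities: carbon black = 0.7506 kg, kaolin = 3.15 kg.
Cost = 3.1·0.7506 + 0.61·3.15 = 4.2484.

€4.25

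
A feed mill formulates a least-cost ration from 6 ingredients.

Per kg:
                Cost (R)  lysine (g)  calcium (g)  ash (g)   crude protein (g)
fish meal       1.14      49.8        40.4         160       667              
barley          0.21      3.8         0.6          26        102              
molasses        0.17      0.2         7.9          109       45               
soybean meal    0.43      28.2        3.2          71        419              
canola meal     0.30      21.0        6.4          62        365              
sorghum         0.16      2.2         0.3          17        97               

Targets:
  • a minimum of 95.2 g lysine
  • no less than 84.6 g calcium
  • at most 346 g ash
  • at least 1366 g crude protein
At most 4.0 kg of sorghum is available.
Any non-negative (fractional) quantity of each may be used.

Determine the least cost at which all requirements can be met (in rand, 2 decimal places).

Set it up as a linear program. Let x1 = kg of fish meal, x2 = kg of barley, x3 = kg of molasses, x4 = kg of soybean meal, x5 = kg of canola meal, x6 = kg of sorghum.
Minimize 1.14x1 + 0.21x2 + 0.17x3 + 0.43x4 + 0.3x5 + 0.16x6 s.t.:
  49.8x1 + 3.8x2 + 0.2x3 + 28.2x4 + 21x5 + 2.2x6 ≥ 95.2   (lysine)
  40.4x1 + 0.6x2 + 7.9x3 + 3.2x4 + 6.4x5 + 0.3x6 ≥ 84.6   (calcium)
  160x1 + 26x2 + 109x3 + 71x4 + 62x5 + 17x6 ≤ 346   (ash)
  667x1 + 102x2 + 45x3 + 419x4 + 365x5 + 97x6 ≥ 1366   (crude protein)
  x6 ≤ 4
  x1, x2, x3, x4, x5, x6 ≥ 0.
The minimum-cost mix takes nothing from barley, soybean meal, canola meal, sorghum — only fish meal, molasses. The calcium and ash requirements are met with equality.
Solving gives x1 = 2.067, x3 = 0.1409.
Objective = 1.14·2.067 + 0.17·0.1409 = 2.3803.

R2.38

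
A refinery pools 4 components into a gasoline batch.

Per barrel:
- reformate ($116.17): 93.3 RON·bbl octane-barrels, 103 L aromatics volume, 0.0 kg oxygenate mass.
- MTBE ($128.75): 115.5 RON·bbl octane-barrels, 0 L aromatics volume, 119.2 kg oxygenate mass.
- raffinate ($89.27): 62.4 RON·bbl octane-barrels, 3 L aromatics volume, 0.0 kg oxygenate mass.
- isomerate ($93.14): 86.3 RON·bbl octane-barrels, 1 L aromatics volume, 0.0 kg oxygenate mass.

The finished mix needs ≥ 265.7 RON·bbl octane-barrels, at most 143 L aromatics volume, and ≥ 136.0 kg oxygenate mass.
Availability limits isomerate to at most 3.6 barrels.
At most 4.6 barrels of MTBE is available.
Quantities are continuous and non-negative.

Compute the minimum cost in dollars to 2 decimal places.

Let x1 = barrels of reformate, x2 = barrels of MTBE, x3 = barrels of raffinate, x4 = barrels of isomerate.
min 116.17x1 + 128.75x2 + 89.27x3 + 93.14x4 s.t.:
  93.3x1 + 115.5x2 + 62.4x3 + 86.3x4 ≥ 265.7   (octane-barrels)
  103x1 + 3x3 + 1x4 ≤ 143   (aromatics volume)
  119.2x2 ≥ 136   (oxygenate mass)
  x4 ≤ 3.6
  x2 ≤ 4.6
  x1, x2, x3, x4 ≥ 0.
The minimum-cost mix takes nothing from reformate, raffinate — only MTBE, isomerate. Binding constraints: octane-barrels and oxygenate mass.
That vertex is x2 = 1.1409, x4 = 1.5518.
Total cost: 128.75·1.1409 + 93.14·1.5518 = 291.4255.

$291.43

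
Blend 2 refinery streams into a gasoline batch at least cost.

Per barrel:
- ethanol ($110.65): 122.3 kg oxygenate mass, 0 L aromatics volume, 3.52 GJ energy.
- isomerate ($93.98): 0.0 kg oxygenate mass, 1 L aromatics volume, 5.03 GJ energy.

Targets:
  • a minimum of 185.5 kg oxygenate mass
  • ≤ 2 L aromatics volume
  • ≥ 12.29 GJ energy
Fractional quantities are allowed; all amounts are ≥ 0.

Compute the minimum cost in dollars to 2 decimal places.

Let x1 = barrels of ethanol, x2 = barrels of isomerate.
Minimise 110.65x1 + 93.98x2 s.t.:
  122.3x1 ≥ 185.5   (oxygenate mass)
  1x2 ≤ 2   (aromatics volume)
  3.52x1 + 5.03x2 ≥ 12.29   (energy)
  x1, x2 ≥ 0.
Both inputs are positive at the optimum. There the oxygenate mass and energy constraints are tight.
So ethanol = 1.5168 barrels, isomerate = 1.3819 barrels.
Total cost: 110.65·1.5168 + 93.98·1.3819 = 297.7049.

$297.70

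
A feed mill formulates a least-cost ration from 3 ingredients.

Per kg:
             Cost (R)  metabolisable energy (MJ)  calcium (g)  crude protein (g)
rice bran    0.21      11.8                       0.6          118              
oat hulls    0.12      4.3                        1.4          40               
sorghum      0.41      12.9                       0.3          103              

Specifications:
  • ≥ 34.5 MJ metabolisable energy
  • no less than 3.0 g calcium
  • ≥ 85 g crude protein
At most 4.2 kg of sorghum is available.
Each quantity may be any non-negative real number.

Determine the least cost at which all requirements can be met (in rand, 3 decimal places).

R0.660

Set it up as a linear program. Let x1 = kg of rice bran, x2 = kg of oat hulls, x3 = kg of sorghum.
Minimise 0.21x1 + 0.12x2 + 0.41x3 subject to:
  11.8x1 + 4.3x2 + 12.9x3 ≥ 34.5   (metabolisable energy)
  0.6x1 + 1.4x2 + 0.3x3 ≥ 3   (calcium)
  118x1 + 40x2 + 103x3 ≥ 85   (crude protein)
  x3 ≤ 4.2
  x1, x2, x3 ≥ 0.
The minimum-cost mix takes nothing from sorghum — only rice bran, oat hulls. The metabolisable energy and calcium requirements are met with equality.
That vertex is x1 = 2.539, x2 = 1.055.
Total cost: 0.21·2.539 + 0.12·1.055 = 0.65979.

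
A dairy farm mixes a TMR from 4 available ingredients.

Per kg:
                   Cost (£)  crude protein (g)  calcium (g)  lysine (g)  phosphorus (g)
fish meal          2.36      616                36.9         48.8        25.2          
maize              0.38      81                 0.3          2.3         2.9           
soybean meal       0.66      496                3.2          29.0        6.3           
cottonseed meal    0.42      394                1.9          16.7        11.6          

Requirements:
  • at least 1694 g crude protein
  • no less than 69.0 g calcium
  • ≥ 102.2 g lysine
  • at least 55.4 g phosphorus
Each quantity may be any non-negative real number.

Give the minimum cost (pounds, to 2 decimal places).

Set it up as a linear program. Let x1 = kg of fish meal, x2 = kg of maize, x3 = kg of soybean meal, x4 = kg of cottonseed meal.
min 2.36x1 + 0.38x2 + 0.66x3 + 0.42x4 s.t.:
  616x1 + 81x2 + 496x3 + 394x4 ≥ 1694   (crude protein)
  36.9x1 + 0.3x2 + 3.2x3 + 1.9x4 ≥ 69   (calcium)
  48.8x1 + 2.3x2 + 29x3 + 16.7x4 ≥ 102.2   (lysine)
  25.2x1 + 2.9x2 + 6.3x3 + 11.6x4 ≥ 55.4   (phosphorus)
  x1, x2, x3, x4 ≥ 0.
At the optimum only fish meal, cottonseed meal are positive (maize, soybean meal = 0). The crude protein and calcium requirements are met with equality.
That vertex is x1 = 1.793, x4 = 1.496.
Cost = 2.36·1.793 + 0.42·1.496 = 4.8598.

£4.86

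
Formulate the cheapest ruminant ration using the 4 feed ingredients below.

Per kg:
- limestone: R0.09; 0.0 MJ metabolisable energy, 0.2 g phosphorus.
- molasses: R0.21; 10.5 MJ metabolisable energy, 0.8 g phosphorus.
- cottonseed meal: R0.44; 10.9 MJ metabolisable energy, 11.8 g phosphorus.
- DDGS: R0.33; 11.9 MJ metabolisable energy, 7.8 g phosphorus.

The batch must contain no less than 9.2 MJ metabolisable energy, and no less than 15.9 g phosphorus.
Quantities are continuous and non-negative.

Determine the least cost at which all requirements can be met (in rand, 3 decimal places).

R0.593

Let x1 = kg of limestone, x2 = kg of molasses, x3 = kg of cottonseed meal, x4 = kg of DDGS.
Minimise 0.09x1 + 0.21x2 + 0.44x3 + 0.33x4 s.t.:
  10.5x2 + 10.9x3 + 11.9x4 ≥ 9.2   (metabolisable energy)
  0.2x1 + 0.8x2 + 11.8x3 + 7.8x4 ≥ 15.9   (phosphorus)
  x1, x2, x3, x4 ≥ 0.
The minimum-cost mix takes nothing from limestone, molasses, DDGS — only cottonseed meal. Binding constraint: phosphorus.
Optimal quantities: cottonseed meal = 1.347 kg.
Objective = 0.44·1.347 = 0.59268.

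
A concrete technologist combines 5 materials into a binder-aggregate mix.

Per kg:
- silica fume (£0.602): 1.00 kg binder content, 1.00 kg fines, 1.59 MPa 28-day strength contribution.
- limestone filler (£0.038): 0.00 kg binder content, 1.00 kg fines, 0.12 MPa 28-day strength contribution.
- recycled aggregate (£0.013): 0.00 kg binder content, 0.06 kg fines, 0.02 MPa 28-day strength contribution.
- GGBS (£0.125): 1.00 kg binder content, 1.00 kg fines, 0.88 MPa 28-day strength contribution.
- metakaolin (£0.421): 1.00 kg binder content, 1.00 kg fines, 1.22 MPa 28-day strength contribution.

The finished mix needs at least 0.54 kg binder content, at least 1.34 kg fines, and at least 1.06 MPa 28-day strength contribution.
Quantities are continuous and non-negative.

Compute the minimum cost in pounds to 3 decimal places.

Let x1 = kg of silica fume, x2 = kg of limestone filler, x3 = kg of recycled aggregate, x4 = kg of GGBS, x5 = kg of metakaolin.
Minimize 0.602x1 + 0.038x2 + 0.013x3 + 0.125x4 + 0.421x5 s.t.:
  1x1 + 1x4 + 1x5 ≥ 0.54   (binder content)
  1x1 + 1x2 + 0.06x3 + 1x4 + 1x5 ≥ 1.34   (fines)
  1.59x1 + 0.12x2 + 0.02x3 + 0.88x4 + 1.22x5 ≥ 1.06   (28-day strength contribution)
  x1, x2, x3, x4, x5 ≥ 0.
At the optimum only limestone filler, GGBS are positive (silica fume, recycled aggregate, metakaolin = 0). The fines and 28-day strength contribution requirements are met with equality.
Solving gives x2 = 0.1568, x4 = 1.183.
Total cost: 0.038·0.1568 + 0.125·1.183 = 0.15383.

£0.154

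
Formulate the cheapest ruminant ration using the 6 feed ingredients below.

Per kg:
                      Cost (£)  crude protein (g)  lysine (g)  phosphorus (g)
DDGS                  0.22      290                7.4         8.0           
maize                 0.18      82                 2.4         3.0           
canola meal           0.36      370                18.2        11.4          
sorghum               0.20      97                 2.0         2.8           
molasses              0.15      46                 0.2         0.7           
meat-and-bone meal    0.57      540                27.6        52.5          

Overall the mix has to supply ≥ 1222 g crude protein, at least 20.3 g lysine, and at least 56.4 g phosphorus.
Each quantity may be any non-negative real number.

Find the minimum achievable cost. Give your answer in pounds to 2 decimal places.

£1.02

Treat it as an LP. Let x1 = kg of DDGS, x2 = kg of maize, x3 = kg of canola meal, x4 = kg of sorghum, x5 = kg of molasses, x6 = kg of meat-and-bone meal.
Minimise 0.22x1 + 0.18x2 + 0.36x3 + 0.2x4 + 0.15x5 + 0.57x6 subject to:
  290x1 + 82x2 + 370x3 + 97x4 + 46x5 + 540x6 ≥ 1222   (crude protein)
  7.4x1 + 2.4x2 + 18.2x3 + 2x4 + 0.2x5 + 27.6x6 ≥ 20.3   (lysine)
  8x1 + 3x2 + 11.4x3 + 2.8x4 + 0.7x5 + 52.5x6 ≥ 56.4   (phosphorus)
  x1, x2, x3, x4, x5, x6 ≥ 0.
At the optimum only DDGS, meat-and-bone meal are positive (maize, canola meal, sorghum, molasses = 0). There the crude protein and phosphorus constraints are tight.
That vertex is x1 = 3.09, x6 = 0.6034.
Total cost: 0.22·3.09 + 0.57·0.6034 = 1.0237.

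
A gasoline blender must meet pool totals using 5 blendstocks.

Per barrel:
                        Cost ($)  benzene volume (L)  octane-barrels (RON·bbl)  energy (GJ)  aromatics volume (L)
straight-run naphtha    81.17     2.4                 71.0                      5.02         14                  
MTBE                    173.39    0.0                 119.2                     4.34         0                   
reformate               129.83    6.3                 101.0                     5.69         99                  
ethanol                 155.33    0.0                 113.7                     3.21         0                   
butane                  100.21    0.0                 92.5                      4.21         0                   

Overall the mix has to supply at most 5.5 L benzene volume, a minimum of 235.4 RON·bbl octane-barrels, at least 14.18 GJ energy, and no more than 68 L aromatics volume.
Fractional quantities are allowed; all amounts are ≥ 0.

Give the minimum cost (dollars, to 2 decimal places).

Let x1 = barrels of straight-run naphtha, x2 = barrels of MTBE, x3 = barrels of reformate, x4 = barrels of ethanol, x5 = barrels of butane.
Minimize 81.17x1 + 173.39x2 + 129.83x3 + 155.33x4 + 100.21x5 with:
  2.4x1 + 6.3x3 ≤ 5.5   (benzene volume)
  71x1 + 119.2x2 + 101x3 + 113.7x4 + 92.5x5 ≥ 235.4   (octane-barrels)
  5.02x1 + 4.34x2 + 5.69x3 + 3.21x4 + 4.21x5 ≥ 14.18   (energy)
  14x1 + 99x3 ≤ 68   (aromatics volume)
  x1, x2, x3, x4, x5 ≥ 0.
The cheapest feasible vertex uses only straight-run naphtha, butane; MTBE, reformate, ethanol are not used. Binding constraints: octane-barrels and energy.
Solving gives x1 = 1.93796, x5 = 1.05735.
Hence cost = 81.17·1.93796 + 100.21·1.05735 = $263.2613.

$263.26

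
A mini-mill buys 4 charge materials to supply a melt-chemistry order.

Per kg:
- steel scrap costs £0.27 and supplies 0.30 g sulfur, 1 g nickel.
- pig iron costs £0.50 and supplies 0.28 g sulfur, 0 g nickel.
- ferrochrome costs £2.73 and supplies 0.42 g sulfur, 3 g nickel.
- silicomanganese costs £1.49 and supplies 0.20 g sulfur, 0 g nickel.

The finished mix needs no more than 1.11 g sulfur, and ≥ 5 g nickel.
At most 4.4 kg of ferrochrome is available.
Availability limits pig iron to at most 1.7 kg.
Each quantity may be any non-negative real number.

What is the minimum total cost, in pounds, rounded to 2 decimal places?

£2.91

This is a linear program. Let x1 = kg of steel scrap, x2 = kg of pig iron, x3 = kg of ferrochrome, x4 = kg of silicomanganese.
min 0.27x1 + 0.5x2 + 2.73x3 + 1.49x4 subject to:
  0.3x1 + 0.28x2 + 0.42x3 + 0.2x4 ≤ 1.11   (sulfur)
  1x1 + 3x3 ≥ 5   (nickel)
  x3 ≤ 4.4
  x2 ≤ 1.7
  x1, x2, x3, x4 ≥ 0.
The optimal basis is {steel scrap, ferrochrome}; pig iron, silicomanganese drop out. Binding constraints: sulfur and nickel.
Optimal quantities: steel scrap = 2.563 kg, ferrochrome = 0.8125 kg.
Cost = 0.27·2.563 + 2.73·0.8125 = 2.9101.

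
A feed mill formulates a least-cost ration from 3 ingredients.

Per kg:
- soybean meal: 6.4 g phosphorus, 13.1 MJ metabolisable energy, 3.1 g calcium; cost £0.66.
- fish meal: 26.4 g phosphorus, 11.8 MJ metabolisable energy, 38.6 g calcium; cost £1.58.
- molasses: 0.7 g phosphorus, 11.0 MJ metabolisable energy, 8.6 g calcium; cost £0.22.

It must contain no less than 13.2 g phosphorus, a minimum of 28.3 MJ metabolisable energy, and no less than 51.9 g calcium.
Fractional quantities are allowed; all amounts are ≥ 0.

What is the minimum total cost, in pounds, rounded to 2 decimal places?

This is a linear program. Let x1 = kg of soybean meal, x2 = kg of fish meal, x3 = kg of molasses.
Minimize 0.66x1 + 1.58x2 + 0.22x3 with:
  6.4x1 + 26.4x2 + 0.7x3 ≥ 13.2   (phosphorus)
  13.1x1 + 11.8x2 + 11x3 ≥ 28.3   (metabolisable energy)
  3.1x1 + 38.6x2 + 8.6x3 ≥ 51.9   (calcium)
  x1, x2, x3 ≥ 0.
At the optimum only fish meal, molasses are positive (soybean meal = 0). Binding constraints: phosphorus and calcium.
So fish meal = 0.3859 kg, molasses = 4.303 kg.
Objective = 1.58·0.3859 + 0.22·4.303 = 1.5564.

£1.56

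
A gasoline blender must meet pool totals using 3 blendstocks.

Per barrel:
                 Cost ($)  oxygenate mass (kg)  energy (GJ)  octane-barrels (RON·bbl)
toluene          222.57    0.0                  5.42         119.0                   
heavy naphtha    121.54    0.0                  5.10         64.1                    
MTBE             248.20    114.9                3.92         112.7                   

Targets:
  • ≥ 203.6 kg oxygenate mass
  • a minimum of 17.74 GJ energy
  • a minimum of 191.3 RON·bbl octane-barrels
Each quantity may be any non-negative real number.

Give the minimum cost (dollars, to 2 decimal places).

$697.04

Let x1 = barrels of toluene, x2 = barrels of heavy naphtha, x3 = barrels of MTBE.
Minimize 222.57x1 + 121.54x2 + 248.2x3 subject to:
  114.9x3 ≥ 203.6   (oxygenate mass)
  5.42x1 + 5.1x2 + 3.92x3 ≥ 17.74   (energy)
  119x1 + 64.1x2 + 112.7x3 ≥ 191.3   (octane-barrels)
  x1, x2, x3 ≥ 0.
The minimum-cost mix takes nothing from toluene — only heavy naphtha, MTBE. There the oxygenate mass and energy constraints are tight.
Optimal quantities: heavy naphtha = 2.1164 barrels, MTBE = 1.772 barrels.
Objective = 121.54·2.1164 + 248.2·1.772 = 697.0377.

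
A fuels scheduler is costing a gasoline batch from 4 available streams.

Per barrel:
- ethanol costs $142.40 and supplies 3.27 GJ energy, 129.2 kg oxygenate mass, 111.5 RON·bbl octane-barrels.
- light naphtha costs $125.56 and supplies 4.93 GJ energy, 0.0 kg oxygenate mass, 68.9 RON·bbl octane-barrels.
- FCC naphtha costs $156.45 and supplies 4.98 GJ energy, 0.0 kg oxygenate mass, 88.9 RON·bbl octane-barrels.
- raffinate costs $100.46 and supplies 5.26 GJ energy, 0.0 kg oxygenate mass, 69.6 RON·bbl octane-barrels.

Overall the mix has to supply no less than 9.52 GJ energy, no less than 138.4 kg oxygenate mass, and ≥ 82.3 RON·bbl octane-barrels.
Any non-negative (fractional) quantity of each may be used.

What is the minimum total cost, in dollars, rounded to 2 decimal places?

$267.46

Treat it as an LP. Let x1 = barrels of ethanol, x2 = barrels of light naphtha, x3 = barrels of FCC naphtha, x4 = barrels of raffinate.
Minimize 142.4x1 + 125.56x2 + 156.45x3 + 100.46x4 s.t.:
  3.27x1 + 4.93x2 + 4.98x3 + 5.26x4 ≥ 9.52   (energy)
  129.2x1 ≥ 138.4   (oxygenate mass)
  111.5x1 + 68.9x2 + 88.9x3 + 69.6x4 ≥ 82.3   (octane-barrels)
  x1, x2, x3, x4 ≥ 0.
At the optimum only ethanol, raffinate are positive (light naphtha, FCC naphtha = 0). Binding constraints: energy and oxygenate mass.
Optimal quantities: ethanol = 1.0712 barrels, raffinate = 1.1439 barrels.
Objective = 142.4·1.0712 + 100.46·1.1439 = 267.4551.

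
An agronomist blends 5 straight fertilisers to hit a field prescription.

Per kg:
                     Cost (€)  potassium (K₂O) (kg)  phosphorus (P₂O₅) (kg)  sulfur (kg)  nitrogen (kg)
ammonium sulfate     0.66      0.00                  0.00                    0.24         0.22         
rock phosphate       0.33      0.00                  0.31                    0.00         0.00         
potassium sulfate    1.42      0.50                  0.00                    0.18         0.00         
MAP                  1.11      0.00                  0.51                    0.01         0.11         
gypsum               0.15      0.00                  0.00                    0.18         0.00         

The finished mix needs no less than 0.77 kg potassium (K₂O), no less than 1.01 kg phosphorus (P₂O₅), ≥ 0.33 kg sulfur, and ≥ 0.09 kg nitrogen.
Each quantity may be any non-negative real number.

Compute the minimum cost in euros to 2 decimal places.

Let x1 = kg of ammonium sulfate, x2 = kg of rock phosphate, x3 = kg of potassium sulfate, x4 = kg of MAP, x5 = kg of gypsum.
Minimise 0.66x1 + 0.33x2 + 1.42x3 + 1.11x4 + 0.15x5 with:
  0.5x3 ≥ 0.77   (potassium (K₂O))
  0.31x2 + 0.51x4 ≥ 1.01   (phosphorus (P₂O₅))
  0.24x1 + 0.18x3 + 0.01x4 + 0.18x5 ≥ 0.33   (sulfur)
  0.22x1 + 0.11x4 ≥ 0.09   (nitrogen)
  x1, x2, x3, x4, x5 ≥ 0.
The cheapest feasible vertex uses only ammonium sulfate, rock phosphate, potassium sulfate; MAP, gypsum are not used. The potassium (K₂O), phosphorus (P₂O₅), nitrogen requirements are met with equality.
That vertex is x1 = 0.4091, x2 = 3.258, x3 = 1.54.
Cost = 0.66·0.4091 + 0.33·3.258 + 1.42·1.54 = 3.5319.

€3.53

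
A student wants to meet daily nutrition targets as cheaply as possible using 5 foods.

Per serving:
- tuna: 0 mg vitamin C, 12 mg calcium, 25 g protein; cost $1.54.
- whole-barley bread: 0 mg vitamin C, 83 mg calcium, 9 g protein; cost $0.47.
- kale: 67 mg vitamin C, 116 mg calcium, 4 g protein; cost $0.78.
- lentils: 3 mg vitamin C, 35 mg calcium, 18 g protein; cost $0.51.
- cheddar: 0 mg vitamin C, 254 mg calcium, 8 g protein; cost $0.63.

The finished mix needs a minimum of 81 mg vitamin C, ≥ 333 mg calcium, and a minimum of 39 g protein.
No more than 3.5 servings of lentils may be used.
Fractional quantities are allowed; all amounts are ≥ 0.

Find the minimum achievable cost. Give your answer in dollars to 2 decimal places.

Set it up as a linear program. Let x1 = servings of tuna, x2 = servings of whole-barley bread, x3 = servings of kale, x4 = servings of lentils, x5 = servings of cheddar.
Minimize 1.54x1 + 0.47x2 + 0.78x3 + 0.51x4 + 0.63x5 s.t.:
  67x3 + 3x4 ≥ 81   (vitamin C)
  12x1 + 83x2 + 116x3 + 35x4 + 254x5 ≥ 333   (calcium)
  25x1 + 9x2 + 4x3 + 18x4 + 8x5 ≥ 39   (protein)
  x4 ≤ 3.5
  x1, x2, x3, x4, x5 ≥ 0.
The cheapest feasible vertex uses only kale, lentils, cheddar; tuna, whole-barley bread are not used. There the vitamin C, calcium, protein constraints are tight.
So kale = 1.134 servings, lentils = 1.664 servings, cheddar = 0.5636 servings.
Objective = 0.78·1.134 + 0.51·1.664 + 0.63·0.5636 = 2.0882.

$2.09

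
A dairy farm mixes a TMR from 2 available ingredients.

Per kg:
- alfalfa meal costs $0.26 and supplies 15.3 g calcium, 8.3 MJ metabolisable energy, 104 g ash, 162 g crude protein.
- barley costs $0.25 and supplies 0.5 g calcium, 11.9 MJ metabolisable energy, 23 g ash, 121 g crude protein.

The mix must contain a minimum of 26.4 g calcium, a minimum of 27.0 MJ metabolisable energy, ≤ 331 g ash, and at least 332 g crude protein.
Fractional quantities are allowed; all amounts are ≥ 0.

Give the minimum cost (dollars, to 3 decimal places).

$0.712

Let x1 = kg of alfalfa meal, x2 = kg of barley.
Minimize 0.26x1 + 0.25x2 subject to:
  15.3x1 + 0.5x2 ≥ 26.4   (calcium)
  8.3x1 + 11.9x2 ≥ 27   (metabolisable energy)
  104x1 + 23x2 ≤ 331   (ash)
  162x1 + 121x2 ≥ 332   (crude protein)
  x1, x2 ≥ 0.
Both inputs are positive at the optimum. Binding constraints: calcium and metabolisable energy.
Optimal quantities: alfalfa meal = 1.69 kg, barley = 1.09 kg.
Total cost: 0.26·1.69 + 0.25·1.09 = 0.71190.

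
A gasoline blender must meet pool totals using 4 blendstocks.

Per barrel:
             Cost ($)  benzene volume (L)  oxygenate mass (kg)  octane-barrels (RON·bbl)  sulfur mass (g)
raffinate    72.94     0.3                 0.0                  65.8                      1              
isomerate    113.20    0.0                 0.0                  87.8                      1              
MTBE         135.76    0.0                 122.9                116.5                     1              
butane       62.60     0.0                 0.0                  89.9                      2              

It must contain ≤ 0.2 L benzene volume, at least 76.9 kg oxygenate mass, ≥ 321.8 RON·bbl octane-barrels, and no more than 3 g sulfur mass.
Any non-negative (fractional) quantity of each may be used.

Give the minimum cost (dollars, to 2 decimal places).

$366.84

This is a linear program. Let x1 = barrels of raffinate, x2 = barrels of isomerate, x3 = barrels of MTBE, x4 = barrels of butane.
Minimize 72.94x1 + 113.2x2 + 135.76x3 + 62.6x4 with:
  0.3x1 ≤ 0.2   (benzene volume)
  122.9x3 ≥ 76.9   (oxygenate mass)
  65.8x1 + 87.8x2 + 116.5x3 + 89.9x4 ≥ 321.8   (octane-barrels)
  1x1 + 1x2 + 1x3 + 2x4 ≤ 3   (sulfur mass)
  x1, x2, x3, x4 ≥ 0.
The optimal basis is {MTBE, butane}; raffinate, isomerate drop out. The octane-barrels and sulfur mass requirements are met with equality.
Solving gives x3 = 2.6129, x4 = 0.19357.
Objective = 135.76·2.6129 + 62.6·0.19357 = 366.8448.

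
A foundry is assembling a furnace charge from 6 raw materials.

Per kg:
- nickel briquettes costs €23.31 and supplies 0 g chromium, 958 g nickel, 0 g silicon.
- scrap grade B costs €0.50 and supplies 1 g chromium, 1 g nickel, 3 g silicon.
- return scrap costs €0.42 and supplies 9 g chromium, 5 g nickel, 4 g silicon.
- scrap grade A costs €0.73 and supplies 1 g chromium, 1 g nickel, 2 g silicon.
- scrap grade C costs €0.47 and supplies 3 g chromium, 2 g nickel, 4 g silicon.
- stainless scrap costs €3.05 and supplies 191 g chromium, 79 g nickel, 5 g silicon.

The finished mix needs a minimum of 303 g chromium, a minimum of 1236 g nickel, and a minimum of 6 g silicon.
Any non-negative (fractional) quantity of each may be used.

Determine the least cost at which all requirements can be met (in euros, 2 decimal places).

€31.86

Set it up as a linear program. Let x1 = kg of nickel briquettes, x2 = kg of scrap grade B, x3 = kg of return scrap, x4 = kg of scrap grade A, x5 = kg of scrap grade C, x6 = kg of stainless scrap.
Minimize 23.31x1 + 0.5x2 + 0.42x3 + 0.73x4 + 0.47x5 + 3.05x6 subject to:
  1x2 + 9x3 + 1x4 + 3x5 + 191x6 ≥ 303   (chromium)
  958x1 + 1x2 + 5x3 + 1x4 + 2x5 + 79x6 ≥ 1236   (nickel)
  3x2 + 4x3 + 2x4 + 4x5 + 5x6 ≥ 6   (silicon)
  x1, x2, x3, x4, x5, x6 ≥ 0.
The optimal basis is {nickel briquettes, stainless scrap}; scrap grade B, return scrap, scrap grade A, scrap grade C drop out. There the chromium and nickel constraints are tight.
Optimal quantities: nickel briquettes = 1.1594 kg, stainless scrap = 1.5864 kg.
Hence cost = 23.31·1.1594 + 3.05·1.5864 = €31.8641.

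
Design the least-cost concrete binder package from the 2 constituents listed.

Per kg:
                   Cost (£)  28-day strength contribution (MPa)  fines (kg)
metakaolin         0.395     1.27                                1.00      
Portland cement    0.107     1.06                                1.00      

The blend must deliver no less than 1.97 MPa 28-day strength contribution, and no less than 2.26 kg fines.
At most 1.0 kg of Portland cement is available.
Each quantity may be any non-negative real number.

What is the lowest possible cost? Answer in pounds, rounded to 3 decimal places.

Set it up as a linear program. Let x1 = kg of metakaolin, x2 = kg of Portland cement.
min 0.395x1 + 0.107x2 s.t.:
  1.27x1 + 1.06x2 ≥ 1.97   (28-day strength contribution)
  1x1 + 1x2 ≥ 2.26   (fines)
  x2 ≤ 1
  x1, x2 ≥ 0.
Both inputs are positive at the optimum. There the fines and the Portland cement cap constraints are tight.
So metakaolin = 1.26 kg, Portland cement = 1 kg.
Hence cost = 0.395·1.26 + 0.107·1 = £0.60470.

£0.605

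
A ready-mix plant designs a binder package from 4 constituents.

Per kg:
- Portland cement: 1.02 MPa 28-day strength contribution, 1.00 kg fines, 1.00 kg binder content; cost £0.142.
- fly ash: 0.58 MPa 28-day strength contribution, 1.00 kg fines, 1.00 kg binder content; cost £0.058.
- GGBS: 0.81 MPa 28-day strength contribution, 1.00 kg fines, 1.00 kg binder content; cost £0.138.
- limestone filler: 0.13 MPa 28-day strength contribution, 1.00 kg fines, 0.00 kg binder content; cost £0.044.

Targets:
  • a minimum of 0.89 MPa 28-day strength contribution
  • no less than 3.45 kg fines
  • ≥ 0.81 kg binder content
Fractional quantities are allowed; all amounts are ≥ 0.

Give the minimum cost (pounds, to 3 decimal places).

£0.166

This is a linear program. Let x1 = kg of Portland cement, x2 = kg of fly ash, x3 = kg of GGBS, x4 = kg of limestone filler.
Minimise 0.142x1 + 0.058x2 + 0.138x3 + 0.044x4 with:
  1.02x1 + 0.58x2 + 0.81x3 + 0.13x4 ≥ 0.89   (28-day strength contribution)
  1x1 + 1x2 + 1x3 + 1x4 ≥ 3.45   (fines)
  1x1 + 1x2 + 1x3 ≥ 0.81   (binder content)
  x1, x2, x3, x4 ≥ 0.
The minimum-cost mix takes nothing from Portland cement, GGBS — only fly ash, limestone filler. The 28-day strength contribution and fines requirements are met with equality.
Solving gives x2 = 0.9811, x4 = 2.469.
Cost = 0.058·0.9811 + 0.044·2.469 = 0.16554.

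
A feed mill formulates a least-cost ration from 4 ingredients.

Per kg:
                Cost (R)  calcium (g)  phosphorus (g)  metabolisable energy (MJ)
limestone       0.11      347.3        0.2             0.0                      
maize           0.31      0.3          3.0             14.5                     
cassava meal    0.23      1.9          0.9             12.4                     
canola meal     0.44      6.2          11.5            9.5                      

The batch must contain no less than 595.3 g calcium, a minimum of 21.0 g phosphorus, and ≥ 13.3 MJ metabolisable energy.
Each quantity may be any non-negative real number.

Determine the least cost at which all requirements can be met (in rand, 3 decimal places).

R0.976

Set it up as a linear program. Let x1 = kg of limestone, x2 = kg of maize, x3 = kg of cassava meal, x4 = kg of canola meal.
Minimize 0.11x1 + 0.31x2 + 0.23x3 + 0.44x4 s.t.:
  347.3x1 + 0.3x2 + 1.9x3 + 6.2x4 ≥ 595.3   (calcium)
  0.2x1 + 3x2 + 0.9x3 + 11.5x4 ≥ 21   (phosphorus)
  14.5x2 + 12.4x3 + 9.5x4 ≥ 13.3   (metabolisable energy)
  x1, x2, x3, x4 ≥ 0.
The cheapest feasible vertex uses only limestone, canola meal; maize, cassava meal are not used. Binding constraints: calcium and phosphorus.
That vertex is x1 = 1.682, x4 = 1.797.
Hence cost = 0.11·1.682 + 0.44·1.797 = R0.97570.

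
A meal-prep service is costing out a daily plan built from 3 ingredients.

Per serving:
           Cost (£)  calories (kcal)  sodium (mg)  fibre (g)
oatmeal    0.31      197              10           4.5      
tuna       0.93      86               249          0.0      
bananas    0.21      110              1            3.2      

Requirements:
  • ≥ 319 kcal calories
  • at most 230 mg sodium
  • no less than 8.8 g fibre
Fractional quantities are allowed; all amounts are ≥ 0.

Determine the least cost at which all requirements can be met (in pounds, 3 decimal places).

£0.583

Treat it as an LP. Let x1 = servings of oatmeal, x2 = servings of tuna, x3 = servings of bananas.
min 0.31x1 + 0.93x2 + 0.21x3 with:
  197x1 + 86x2 + 110x3 ≥ 319   (calories)
  10x1 + 249x2 + 1x3 ≤ 230   (sodium)
  4.5x1 + 3.2x3 ≥ 8.8   (fibre)
  x1, x2, x3 ≥ 0.
The cheapest feasible vertex uses only oatmeal, bananas; tuna is not used. There the calories and fibre constraints are tight.
Optimal quantities: oatmeal = 0.39 servings, bananas = 2.202 servings.
Cost = 0.31·0.39 + 0.21·2.202 = 0.58332.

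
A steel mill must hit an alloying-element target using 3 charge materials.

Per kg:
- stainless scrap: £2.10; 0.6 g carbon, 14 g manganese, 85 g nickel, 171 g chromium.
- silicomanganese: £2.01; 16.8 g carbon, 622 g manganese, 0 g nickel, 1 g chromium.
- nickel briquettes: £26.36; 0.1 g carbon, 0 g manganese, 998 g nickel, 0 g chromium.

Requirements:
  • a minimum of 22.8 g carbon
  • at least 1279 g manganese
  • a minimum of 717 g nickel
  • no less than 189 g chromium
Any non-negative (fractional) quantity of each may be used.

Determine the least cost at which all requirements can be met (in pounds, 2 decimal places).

£21.47

Treat it as an LP. Let x1 = kg of stainless scrap, x2 = kg of silicomanganese, x3 = kg of nickel briquettes.
Minimise 2.1x1 + 2.01x2 + 26.36x3 subject to:
  0.6x1 + 16.8x2 + 0.1x3 ≥ 22.8   (carbon)
  14x1 + 622x2 ≥ 1279   (manganese)
  85x1 + 998x3 ≥ 717   (nickel)
  171x1 + 1x2 ≥ 189   (chromium)
  x1, x2, x3 ≥ 0.
The cheapest feasible vertex uses only stainless scrap, silicomanganese; nickel briquettes is not used. The manganese and nickel requirements are met with equality.
Optimal quantities: stainless scrap = 8.4353 kg, silicomanganese = 1.8664 kg.
Cost = 2.1·8.4353 + 2.01·1.8664 = 21.4656.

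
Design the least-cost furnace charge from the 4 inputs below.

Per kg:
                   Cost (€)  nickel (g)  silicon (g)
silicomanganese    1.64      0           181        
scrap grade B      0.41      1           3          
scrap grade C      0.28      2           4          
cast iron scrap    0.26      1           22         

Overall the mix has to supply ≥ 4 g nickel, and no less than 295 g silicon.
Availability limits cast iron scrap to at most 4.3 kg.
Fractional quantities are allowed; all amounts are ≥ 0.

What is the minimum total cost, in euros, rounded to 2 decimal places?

€2.92

Set it up as a linear program. Let x1 = kg of silicomanganese, x2 = kg of scrap grade B, x3 = kg of scrap grade C, x4 = kg of cast iron scrap.
Minimise 1.64x1 + 0.41x2 + 0.28x3 + 0.26x4 s.t.:
  1x2 + 2x3 + 1x4 ≥ 4   (nickel)
  181x1 + 3x2 + 4x3 + 22x4 ≥ 295   (silicon)
  x4 ≤ 4.3
  x1, x2, x3, x4 ≥ 0.
The optimal basis is {silicomanganese, cast iron scrap}; scrap grade B, scrap grade C drop out. Binding constraints: nickel and silicon.
Optimal quantities: silicomanganese = 1.144 kg, cast iron scrap = 4 kg.
Total cost: 1.64·1.144 + 0.26·4 = 2.9162.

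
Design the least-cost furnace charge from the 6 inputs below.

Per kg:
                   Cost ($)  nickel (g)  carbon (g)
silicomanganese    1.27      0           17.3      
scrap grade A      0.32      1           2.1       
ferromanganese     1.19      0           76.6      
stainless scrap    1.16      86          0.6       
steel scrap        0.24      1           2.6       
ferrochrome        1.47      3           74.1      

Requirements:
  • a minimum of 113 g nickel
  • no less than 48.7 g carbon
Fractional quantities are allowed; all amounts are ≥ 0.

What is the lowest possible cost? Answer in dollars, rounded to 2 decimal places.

Set it up as a linear program. Let x1 = kg of silicomanganese, x2 = kg of scrap grade A, x3 = kg of ferromanganese, x4 = kg of stainless scrap, x5 = kg of steel scrap, x6 = kg of ferrochrome.
Minimise 1.27x1 + 0.32x2 + 1.19x3 + 1.16x4 + 0.24x5 + 1.47x6 with:
  1x2 + 86x4 + 1x5 + 3x6 ≥ 113   (nickel)
  17.3x1 + 2.1x2 + 76.6x3 + 0.6x4 + 2.6x5 + 74.1x6 ≥ 48.7   (carbon)
  x1, x2, x3, x4, x5, x6 ≥ 0.
The optimal basis is {ferromanganese, stainless scrap}; silicomanganese, scrap grade A, steel scrap, ferrochrome drop out. There the nickel and carbon constraints are tight.
That vertex is x3 = 0.6255, x4 = 1.314.
Total cost: 1.19·0.6255 + 1.16·1.314 = 2.2686.

$2.27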